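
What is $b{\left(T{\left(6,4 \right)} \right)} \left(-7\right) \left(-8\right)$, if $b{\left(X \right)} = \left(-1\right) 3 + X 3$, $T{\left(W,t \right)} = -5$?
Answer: $-1008$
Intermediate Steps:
$b{\left(X \right)} = -3 + 3 X$
$b{\left(T{\left(6,4 \right)} \right)} \left(-7\right) \left(-8\right) = \left(-3 + 3 \left(-5\right)\right) \left(-7\right) \left(-8\right) = \left(-3 - 15\right) \left(-7\right) \left(-8\right) = \left(-18\right) \left(-7\right) \left(-8\right) = 126 \left(-8\right) = -1008$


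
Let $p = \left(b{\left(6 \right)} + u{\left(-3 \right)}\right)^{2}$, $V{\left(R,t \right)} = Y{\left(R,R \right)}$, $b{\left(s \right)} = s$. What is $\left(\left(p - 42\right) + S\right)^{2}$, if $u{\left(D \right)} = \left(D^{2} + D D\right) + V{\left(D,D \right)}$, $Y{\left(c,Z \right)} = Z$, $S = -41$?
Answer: $128164$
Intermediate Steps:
$V{\left(R,t \right)} = R$
$u{\left(D \right)} = D + 2 D^{2}$ ($u{\left(D \right)} = \left(D^{2} + D D\right) + D = \left(D^{2} + D^{2}\right) + D = 2 D^{2} + D = D + 2 D^{2}$)
$p = 441$ ($p = \left(6 - 3 \left(1 + 2 \left(-3\right)\right)\right)^{2} = \left(6 - 3 \left(1 - 6\right)\right)^{2} = \left(6 - -15\right)^{2} = \left(6 + 15\right)^{2} = 21^{2} = 441$)
$\left(\left(p - 42\right) + S\right)^{2} = \left(\left(441 - 42\right) - 41\right)^{2} = \left(399 - 41\right)^{2} = 358^{2} = 128164$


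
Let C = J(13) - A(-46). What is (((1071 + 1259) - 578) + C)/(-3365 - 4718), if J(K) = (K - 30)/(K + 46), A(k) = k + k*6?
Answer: -122349/476897 ≈ -0.25655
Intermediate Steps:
A(k) = 7*k (A(k) = k + 6*k = 7*k)
J(K) = (-30 + K)/(46 + K)
C = 18981/59 (C = (-30 + 13)/(46 + 13) - 7*(-46) = -17/59 - 1*(-322) = (1/59)*(-17) + 322 = -17/59 + 322 = 18981/59 ≈ 321.71)
(((1071 + 1259) - 578) + C)/(-3365 - 4718) = (((1071 + 1259) - 578) + 18981/59)/(-3365 - 4718) = ((2330 - 578) + 18981/59)/(-8083) = (1752 + 18981/59)*(-1/8083) = (122349/59)*(-1/8083) = -122349/476897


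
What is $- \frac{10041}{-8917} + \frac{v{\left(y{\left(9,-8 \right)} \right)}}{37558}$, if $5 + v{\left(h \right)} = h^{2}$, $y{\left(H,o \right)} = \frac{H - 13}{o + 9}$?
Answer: $\frac{377217965}{334904686} \approx 1.1263$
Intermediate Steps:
$y{\left(H,o \right)} = \frac{-13 + H}{9 + o}$
$v{\left(h \right)} = -5 + h^{2}$
$- \frac{10041}{-8917} + \frac{v{\left(y{\left(9,-8 \right)} \right)}}{37558} = - \frac{10041}{-8917} + \frac{-5 + \left(\frac{-13 + 9}{9 - 8}\right)^{2}}{37558} = \left(-10041\right) \left(- \frac{1}{8917}\right) + \left(-5 + \left(1^{-1} \left(-4\right)\right)^{2}\right) \frac{1}{37558} = \frac{10041}{8917} + \left(-5 + \left(1 \left(-4\right)\right)^{2}\right) \frac{1}{37558} = \frac{10041}{8917} + \left(-5 + \left(-4\right)^{2}\right) \frac{1}{37558} = \frac{10041}{8917} + \left(-5 + 16\right) \frac{1}{37558} = \frac{10041}{8917} + 11 \cdot \frac{1}{37558} = \frac{10041}{8917} + \frac{11}{37558} = \frac{377217965}{334904686}$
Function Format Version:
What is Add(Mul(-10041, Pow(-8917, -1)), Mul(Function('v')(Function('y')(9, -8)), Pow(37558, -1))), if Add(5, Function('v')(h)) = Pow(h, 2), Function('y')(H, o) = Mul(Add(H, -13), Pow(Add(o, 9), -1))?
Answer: Rational(377217965, 334904686) ≈ 1.1263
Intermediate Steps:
Function('y')(H, o) = Mul(Pow(Add(9, o), -1), Add(-13, H)) (Function('y')(H, o) = Mul(Add(-13, H), Pow(Add(9, o), -1)) = Mul(Pow(Add(9, o), -1), Add(-13, H)))
Function('v')(h) = Add(-5, Pow(h, 2))
Add(Mul(-10041, Pow(-8917, -1)), Mul(Function('v')(Function('y')(9, -8)), Pow(37558, -1))) = Add(Mul(-10041, Pow(-8917, -1)), Mul(Add(-5, Pow(Mul(Pow(Add(9, -8), -1), Add(-13, 9)), 2)), Pow(37558, -1))) = Add(Mul(-10041, Rational(-1, 8917)), Mul(Add(-5, Pow(Mul(Pow(1, -1), -4), 2)), Rational(1, 37558))) = Add(Rational(10041, 8917), Mul(Add(-5, Pow(Mul(1, -4), 2)), Rational(1, 37558))) = Add(Rational(10041, 8917), Mul(Add(-5, Pow(-4, 2)), Rational(1, 37558))) = Add(Rational(10041, 8917), Mul(Add(-5, 16), Rational(1, 37558))) = Add(Rational(10041, 8917), Mul(11, Rational(1, 37558))) = Add(Rational(10041, 8917), Rational(11, 37558)) = Rational(377217965, 334904686)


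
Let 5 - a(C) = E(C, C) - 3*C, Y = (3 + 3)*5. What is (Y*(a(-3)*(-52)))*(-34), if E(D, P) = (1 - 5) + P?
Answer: 159120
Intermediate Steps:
Y = 30 (Y = 6*5 = 30)
E(D, P) = -4 + P
a(C) = 9 + 2*C (a(C) = 5 - ((-4 + C) - 3*C) = 5 - (-4 - 2*C) = 5 + (4 + 2*C) = 9 + 2*C)
(Y*(a(-3)*(-52)))*(-34) = (30*((9 + 2*(-3))*(-52)))*(-34) = (30*((9 - 6)*(-52)))*(-34) = (30*(3*(-52)))*(-34) = (30*(-156))*(-34) = -4680*(-34) = 159120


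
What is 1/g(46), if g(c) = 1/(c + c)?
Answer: 92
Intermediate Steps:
g(c) = 1/(2*c)
1/g(46) = 1/((1/2)/46) = 1/((1/2)*(1/46)) = 1/(1/92) = 92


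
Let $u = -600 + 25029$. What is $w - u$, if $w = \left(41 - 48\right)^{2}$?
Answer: $-24380$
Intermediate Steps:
$u = 24429$
$w = 49$ ($w = \left(-7\right)^{2} = 49$)
$w - u = 49 - 24429 = -24380$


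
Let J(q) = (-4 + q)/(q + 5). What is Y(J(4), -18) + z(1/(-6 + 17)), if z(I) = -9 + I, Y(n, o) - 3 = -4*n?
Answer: -65/11 ≈ -5.9091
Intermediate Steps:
J(q) = (-4 + q)/(5 + q)
Y(n, o) = 3 - 4*n
Y(J(4), -18) + z(1/(-6 + 17)) = (3 - 4*(-4 + 4)/(5 + 4)) + (-9 + 1/(-6 + 17)) = (3 - 4*0/9) + (-9 + 1/11) = (3 - 4*0) - 98/11 = (3 + 0) - 98/11 = 3 - 98/11 = -65/11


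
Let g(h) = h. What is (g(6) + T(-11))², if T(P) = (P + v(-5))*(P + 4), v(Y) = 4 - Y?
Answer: 400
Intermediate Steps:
T(P) = (4 + P)*(9 + P) (T(P) = (P + (4 - 1*(-5)))*(P + 4) = (P + (4 + 5))*(4 + P) = (P + 9)*(4 + P) = (9 + P)*(4 + P) = (4 + P)*(9 + P))
(g(6) + T(-11))² = (6 + (36 + (-11)² + 13*(-11)))² = (6 + (36 + 121 - 143))² = (6 + 14)² = 20² = 400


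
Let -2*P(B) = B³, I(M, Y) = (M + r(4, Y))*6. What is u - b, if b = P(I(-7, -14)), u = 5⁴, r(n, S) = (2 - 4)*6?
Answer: -740147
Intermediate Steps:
r(n, S) = -12 (r(n, S) = -2*6 = -12)
I(M, Y) = -72 + 6*M (I(M, Y) = (M - 12)*6 = (-12 + M)*6 = -72 + 6*M)
u = 625
P(B) = -B³/2
b = 740772 (b = -(-72 + 6*(-7))³/2 = -(-72 - 42)³/2 = -½*(-114)³ = -½*(-1481544) = 740772)
u - b = 625 - 1*740772 = 625 - 740772 = -740147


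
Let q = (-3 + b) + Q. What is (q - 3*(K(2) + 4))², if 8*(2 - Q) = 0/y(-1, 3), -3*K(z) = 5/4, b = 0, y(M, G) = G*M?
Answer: 2209/16 ≈ 138.06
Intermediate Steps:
K(z) = -5/12 (K(z) = -5/(3*4) = -⅓*5/4 = -5/12)
Q = 2 (Q = 2 - 0/(3*(-1)) = 2 - 0/(-3) = 2 - 0*(-1)/3 = 2 - ⅛*0 = 2 + 0 = 2)
q = -1 (q = (-3 + 0) + 2 = -3 + 2 = -1)
(q - 3*(K(2) + 4))² = (-1 - 3*(-5/12 + 4))² = (-1 - 3*43/12)² = (-1 - 43/4)² = (-47/4)² = 2209/16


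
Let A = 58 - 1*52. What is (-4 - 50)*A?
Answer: -324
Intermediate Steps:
A = 6 (A = 58 - 52 = 6)
(-4 - 50)*A = (-4 - 50)*6 = -54*6 = -324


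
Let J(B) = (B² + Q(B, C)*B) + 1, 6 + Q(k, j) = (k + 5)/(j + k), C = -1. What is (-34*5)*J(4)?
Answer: -850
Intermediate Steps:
Q(k, j) = -6 + (5 + k)/(j + k) (Q(k, j) = -6 + (k + 5)/(j + k) = -6 + (5 + k)/(j + k))
J(B) = 1 + B² + B*(11 - 5*B)/(-1 + B) (J(B) = (B² + ((5 - 6*(-1) - 5*B)/(-1 + B))*B) + 1 = (B² + ((5 + 6 - 5*B)/(-1 + B))*B) + 1 = (B² + ((11 - 5*B)/(-1 + B))*B) + 1 = (B² + B*(11 - 5*B)/(-1 + B)) + 1 = 1 + B² + B*(11 - 5*B)/(-1 + B))
(-34*5)*J(4) = (-34*5)*((-1 + 4³ - 6*4² + 12*4)/(-1 + 4)) = -170*(-1 + 64 - 6*16 + 48)/3 = -170*(-1 + 64 - 96 + 48)/3 = -170*15/3 = -170*5 = -850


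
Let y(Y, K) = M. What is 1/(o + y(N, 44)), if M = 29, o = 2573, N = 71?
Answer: 1/2602 ≈ 0.00038432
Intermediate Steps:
y(Y, K) = 29
1/(o + y(N, 44)) = 1/(2573 + 29) = 1/2602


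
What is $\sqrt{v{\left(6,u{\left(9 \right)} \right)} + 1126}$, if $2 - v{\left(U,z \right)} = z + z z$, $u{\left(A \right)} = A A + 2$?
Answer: $2 i \sqrt{1461} \approx 76.446 i$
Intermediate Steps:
$u{\left(A \right)} = 2 + A^{2}$ ($u{\left(A \right)} = A^{2} + 2 = 2 + A^{2}$)
$v{\left(U,z \right)} = 2 - z - z^{2}$ ($v{\left(U,z \right)} = 2 - \left(z + z z\right) = 2 - \left(z + z^{2}\right) = 2 - z - z^{2}$)
$\sqrt{v{\left(6,u{\left(9 \right)} \right)} + 1126} = \sqrt{\left(2 - \left(2 + 9^{2}\right) - \left(2 + 9^{2}\right)^{2}\right) + 1126} = \sqrt{\left(2 - \left(2 + 81\right) - \left(2 + 81\right)^{2}\right) + 1126} = \sqrt{\left(2 - 83 - 83^{2}\right) + 1126} = \sqrt{\left(2 - 83 - 6889\right) + 1126} = \sqrt{-6970 + 1126} = \sqrt{-5844} = 2 i \sqrt{1461}$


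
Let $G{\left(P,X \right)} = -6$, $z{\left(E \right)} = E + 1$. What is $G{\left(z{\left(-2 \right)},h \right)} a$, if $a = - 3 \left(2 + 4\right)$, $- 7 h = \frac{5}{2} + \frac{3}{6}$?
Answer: $108$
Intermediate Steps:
$z{\left(E \right)} = 1 + E$
$h = - \frac{3}{7}$ ($h = - \frac{\frac{5}{2} + \frac{3}{6}}{7} = - \frac{5 \cdot \frac{1}{2} + 3 \cdot \frac{1}{6}}{7} = - \frac{\frac{5}{2} + \frac{1}{2}}{7} = \left(- \frac{1}{7}\right) 3 = - \frac{3}{7} \approx -0.42857$)
$a = -18$ ($a = \left(-3\right) 6 = -18$)
$G{\left(z{\left(-2 \right)},h \right)} a = \left(-6\right) \left(-18\right) = 108$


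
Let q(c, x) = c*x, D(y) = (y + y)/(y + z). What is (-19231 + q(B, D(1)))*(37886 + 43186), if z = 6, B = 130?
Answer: -10892590704/7 ≈ -1.5561e+9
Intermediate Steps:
D(y) = 2*y/(6 + y) (D(y) = (y + y)/(y + 6) = (2*y)/(6 + y) = 2*y/(6 + y))
(-19231 + q(B, D(1)))*(37886 + 43186) = (-19231 + 130*(2*1/(6 + 1)))*(37886 + 43186) = (-19231 + 130*(2*1/7))*81072 = (-19231 + 130*(2*1*(⅐)))*81072 = (-19231 + 130*(2/7))*81072 = (-19231 + 260/7)*81072 = -134357/7*81072 = -10892590704/7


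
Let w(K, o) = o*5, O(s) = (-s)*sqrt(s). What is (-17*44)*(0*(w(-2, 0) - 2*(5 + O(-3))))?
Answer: 0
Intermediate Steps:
O(s) = -s**(3/2)
w(K, o) = 5*o
(-17*44)*(0*(w(-2, 0) - 2*(5 + O(-3)))) = (-17*44)*(0*(5*0 - 2*(5 - (-3)**(3/2)))) = -0*(0 - 2*(5 - (-3)*I*sqrt(3))) = -0*(0 - 2*(5 + 3*I*sqrt(3))) = -0*(0 + (-10 - 6*I*sqrt(3))) = -0*(-10 - 6*I*sqrt(3)) = -748*0 = 0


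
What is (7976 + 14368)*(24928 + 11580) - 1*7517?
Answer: 815727235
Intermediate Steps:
(7976 + 14368)*(24928 + 11580) - 1*7517 = 22344*36508 - 7517 = 815734752 - 7517 = 815727235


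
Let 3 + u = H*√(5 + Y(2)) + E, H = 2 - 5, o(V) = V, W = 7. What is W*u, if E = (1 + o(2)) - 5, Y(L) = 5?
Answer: -35 - 21*√10 ≈ -101.41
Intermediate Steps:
H = -3
E = -2 (E = (1 + 2) - 5 = 3 - 5 = -2)
u = -5 - 3*√10 (u = -3 + (-3*√(5 + 5) - 2) = -3 + (-3*√10 - 2) = -3 + (-2 - 3*√10) = -5 - 3*√10 ≈ -14.487)
W*u = 7*(-5 - 3*√10) = -35 - 21*√10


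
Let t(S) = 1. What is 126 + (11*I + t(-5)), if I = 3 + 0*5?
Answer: 160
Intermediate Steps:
I = 3 (I = 3 + 0 = 3)
126 + (11*I + t(-5)) = 126 + (11*3 + 1) = 126 + (33 + 1) = 126 + 34 = 160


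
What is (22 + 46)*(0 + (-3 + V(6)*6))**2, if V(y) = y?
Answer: 74052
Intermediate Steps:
(22 + 46)*(0 + (-3 + V(6)*6))**2 = (22 + 46)*(0 + (-3 + 6*6))**2 = 68*(0 + (-3 + 36))**2 = 68*(0 + 33)**2 = 68*33**2 = 68*1089 = 74052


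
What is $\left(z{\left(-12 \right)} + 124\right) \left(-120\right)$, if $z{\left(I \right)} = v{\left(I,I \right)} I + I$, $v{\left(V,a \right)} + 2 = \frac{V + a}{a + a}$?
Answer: $-14880$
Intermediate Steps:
$v{\left(V,a \right)} = -2 + \frac{V + a}{2 a}$ ($v{\left(V,a \right)} = -2 + \frac{V + a}{a + a} = -2 + \frac{V + a}{2 a}$)
$z{\left(I \right)} = 0$ ($z{\left(I \right)} = \frac{I - 3 I}{2 I} I + I = \frac{\left(-2\right) I}{2 I} I + I = - I + I = 0$)
$\left(z{\left(-12 \right)} + 124\right) \left(-120\right) = \left(0 + 124\right) \left(-120\right) = 124 \left(-120\right) = -14880$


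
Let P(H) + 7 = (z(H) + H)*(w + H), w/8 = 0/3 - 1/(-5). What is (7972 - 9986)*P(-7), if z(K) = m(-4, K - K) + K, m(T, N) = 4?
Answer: -94658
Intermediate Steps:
z(K) = 4 + K
w = 8/5 (w = 8*(0/3 - 1/(-5)) = 8*(0*(1/3) - 1*(-1/5)) = 8*(0 + 1/5) = 8*(1/5) = 8/5 ≈ 1.6000)
P(H) = -7 + (4 + 2*H)*(8/5 + H) (P(H) = -7 + ((4 + H) + H)*(8/5 + H) = -7 + (4 + 2*H)*(8/5 + H))
(7972 - 9986)*P(-7) = (7972 - 9986)*(-3/5 + 2*(-7)**2 + (36/5)*(-7)) = -2014*(-3/5 + 2*49 - 252/5) = -2014*(-3/5 + 98 - 252/5) = -2014*47 = -94658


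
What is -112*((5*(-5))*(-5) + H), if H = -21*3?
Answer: -6944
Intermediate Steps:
H = -63
-112*((5*(-5))*(-5) + H) = -112*((5*(-5))*(-5) - 63) = -112*(-25*(-5) - 63) = -112*(125 - 63) = -112*62 = -6944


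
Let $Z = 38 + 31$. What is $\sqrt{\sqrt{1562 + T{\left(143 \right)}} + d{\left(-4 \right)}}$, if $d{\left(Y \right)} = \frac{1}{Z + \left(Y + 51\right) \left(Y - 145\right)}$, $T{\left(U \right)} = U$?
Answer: $\frac{\sqrt{-6934 + 48080356 \sqrt{1705}}}{6934} \approx 6.4258$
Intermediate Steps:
$Z = 69$
$d{\left(Y \right)} = \frac{1}{69 + \left(-145 + Y\right) \left(51 + Y\right)}$ ($d{\left(Y \right)} = \frac{1}{69 + \left(Y + 51\right) \left(Y - 145\right)} = \frac{1}{69 + \left(51 + Y\right) \left(-145 + Y\right)} = \frac{1}{69 + \left(-145 + Y\right) \left(51 + Y\right)}$)
$\sqrt{\sqrt{1562 + T{\left(143 \right)}} + d{\left(-4 \right)}} = \sqrt{\sqrt{1562 + 143} + \frac{1}{-7326 + \left(-4\right)^{2} - -376}} = \sqrt{\sqrt{1705} + \frac{1}{-7326 + 16 + 376}} = \sqrt{\sqrt{1705} + \frac{1}{-6934}} = \sqrt{\sqrt{1705} - \frac{1}{6934}} = \sqrt{- \frac{1}{6934} + \sqrt{1705}}$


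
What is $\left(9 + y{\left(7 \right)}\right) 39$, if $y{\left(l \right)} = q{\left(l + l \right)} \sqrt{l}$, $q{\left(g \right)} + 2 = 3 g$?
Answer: $351 + 1560 \sqrt{7} \approx 4478.4$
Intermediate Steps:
$q{\left(g \right)} = -2 + 3 g$
$y{\left(l \right)} = \sqrt{l} \left(-2 + 6 l\right)$ ($y{\left(l \right)} = \left(-2 + 3 \left(l + l\right)\right) \sqrt{l} = \left(-2 + 3 \cdot 2 l\right) \sqrt{l} = \left(-2 + 6 l\right) \sqrt{l} = \sqrt{l} \left(-2 + 6 l\right)$)
$\left(9 + y{\left(7 \right)}\right) 39 = \left(9 + \sqrt{7} \left(-2 + 6 \cdot 7\right)\right) 39 = \left(9 + \sqrt{7} \left(-2 + 42\right)\right) 39 = \left(9 + \sqrt{7} \cdot 40\right) 39 = \left(9 + 40 \sqrt{7}\right) 39 = 351 + 1560 \sqrt{7}$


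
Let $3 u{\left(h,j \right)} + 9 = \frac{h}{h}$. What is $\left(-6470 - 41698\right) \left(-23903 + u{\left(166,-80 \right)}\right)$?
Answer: $1151488152$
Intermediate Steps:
$u{\left(h,j \right)} = - \frac{8}{3}$ ($u{\left(h,j \right)} = -3 + \frac{h \frac{1}{h}}{3} = -3 + \frac{1}{3} \cdot 1 = -3 + \frac{1}{3} = - \frac{8}{3}$)
$\left(-6470 - 41698\right) \left(-23903 + u{\left(166,-80 \right)}\right) = \left(-6470 - 41698\right) \left(-23903 - \frac{8}{3}\right) = \left(-48168\right) \left(- \frac{71717}{3}\right) = 1151488152$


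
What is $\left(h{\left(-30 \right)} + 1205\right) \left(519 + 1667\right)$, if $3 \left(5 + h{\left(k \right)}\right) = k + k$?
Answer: $2579480$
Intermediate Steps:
$h{\left(k \right)} = -5 + \frac{2 k}{3}$ ($h{\left(k \right)} = -5 + \frac{k + k}{3} = -5 + \frac{2 k}{3}$)
$\left(h{\left(-30 \right)} + 1205\right) \left(519 + 1667\right) = \left(\left(-5 + \frac{2}{3} \left(-30\right)\right) + 1205\right) \left(519 + 1667\right) = \left(\left(-5 - 20\right) + 1205\right) 2186 = \left(-25 + 1205\right) 2186 = 1180 \cdot 2186 = 2579480$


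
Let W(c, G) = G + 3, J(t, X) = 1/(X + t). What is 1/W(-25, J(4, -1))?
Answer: 3/10 ≈ 0.30000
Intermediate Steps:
W(c, G) = 3 + G
1/W(-25, J(4, -1)) = 1/(3 + 1/(-1 + 4)) = 1/(3 + 1/3) = 1/(3 + ⅓) = 1/(10/3) = 3/10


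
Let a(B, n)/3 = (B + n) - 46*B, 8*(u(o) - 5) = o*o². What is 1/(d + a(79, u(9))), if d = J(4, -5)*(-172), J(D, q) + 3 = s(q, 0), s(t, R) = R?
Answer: -8/78885 ≈ -0.00010141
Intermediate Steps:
J(D, q) = -3 (J(D, q) = -3 + 0 = -3)
u(o) = 5 + o³/8 (u(o) = 5 + (o*o²)/8 = 5 + o³/8)
a(B, n) = -135*B + 3*n (a(B, n) = 3*((B + n) - 46*B) = 3*(n - 45*B) = -135*B + 3*n)
d = 516 (d = -3*(-172) = 516)
1/(d + a(79, u(9))) = 1/(516 + (-135*79 + 3*(5 + (⅛)*9³))) = 1/(516 + (-10665 + 3*(5 + (⅛)*729))) = 1/(516 + (-10665 + 3*(5 + 729/8))) = 1/(516 + (-10665 + 3*(769/8))) = 1/(516 + (-10665 + 2307/8)) = 1/(516 - 83013/8) = 1/(-78885/8) = -8/78885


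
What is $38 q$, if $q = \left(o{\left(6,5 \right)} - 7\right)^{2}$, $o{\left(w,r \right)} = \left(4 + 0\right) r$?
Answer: $6422$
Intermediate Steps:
$o{\left(w,r \right)} = 4 r$
$q = 169$ ($q = \left(4 \cdot 5 - 7\right)^{2} = \left(20 - 7\right)^{2} = 13^{2} = 169$)
$38 q = 38 \cdot 169 = 6422$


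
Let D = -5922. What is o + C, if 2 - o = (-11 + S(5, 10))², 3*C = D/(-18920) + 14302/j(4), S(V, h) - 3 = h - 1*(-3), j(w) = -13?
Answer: -143744047/368940 ≈ -389.61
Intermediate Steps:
S(V, h) = 6 + h (S(V, h) = 3 + (h - 1*(-3)) = 3 + (h + 3) = 3 + (3 + h) = 6 + h)
C = -135258427/368940 (C = (-5922/(-18920) + 14302/(-13))/3 = (-5922*(-1/18920) + 14302*(-1/13))/3 = (2961/9460 - 14302/13)/3 = (⅓)*(-135258427/122980) = -135258427/368940 ≈ -366.61)
o = -23 (o = 2 - (-11 + (6 + 10))² = 2 - (-11 + 16)² = 2 - 1*5² = 2 - 1*25 = 2 - 25 = -23)
o + C = -23 - 135258427/368940 = -143744047/368940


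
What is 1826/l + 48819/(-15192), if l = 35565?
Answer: -189834127/60033720 ≈ -3.1621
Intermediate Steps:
1826/l + 48819/(-15192) = 1826/35565 + 48819/(-15192) = 1826*(1/35565) + 48819*(-1/15192) = 1826/35565 - 16273/5064 = -189834127/60033720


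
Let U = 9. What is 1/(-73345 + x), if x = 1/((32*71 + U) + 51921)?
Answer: -54202/3975445689 ≈ -1.3634e-5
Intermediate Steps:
x = 1/54202 (x = 1/((32*71 + 9) + 51921) = 1/((2272 + 9) + 51921) = 1/(2281 + 51921) = 1/54202 ≈ 1.8450e-5)
1/(-73345 + x) = 1/(-73345 + 1/54202) = 1/(-3975445689/54202) = -54202/3975445689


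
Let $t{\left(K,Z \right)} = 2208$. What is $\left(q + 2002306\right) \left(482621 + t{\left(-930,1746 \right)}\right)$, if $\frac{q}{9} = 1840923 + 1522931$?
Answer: $15648821754368$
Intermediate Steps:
$q = 30274686$ ($q = 9 \left(1840923 + 1522931\right) = 9 \cdot 3363854 = 30274686$)
$\left(q + 2002306\right) \left(482621 + t{\left(-930,1746 \right)}\right) = \left(30274686 + 2002306\right) \left(482621 + 2208\right) = 32276992 \cdot 484829 = 15648821754368$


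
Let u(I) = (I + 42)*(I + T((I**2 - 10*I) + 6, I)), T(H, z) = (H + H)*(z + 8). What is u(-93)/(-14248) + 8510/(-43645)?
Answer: -725462573293/124370792 ≈ -5833.1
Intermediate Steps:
T(H, z) = 2*H*(8 + z) (T(H, z) = (2*H)*(8 + z) = 2*H*(8 + z))
u(I) = (42 + I)*(I + 2*(8 + I)*(6 + I**2 - 10*I)) (u(I) = (I + 42)*(I + 2*((I**2 - 10*I) + 6)*(8 + I)) = (42 + I)*(I + 2*(6 + I**2 - 10*I)*(8 + I)) = (42 + I)*(I + 2*(8 + I)*(6 + I**2 - 10*I)))
u(-93)/(-14248) + 8510/(-43645) = (4032 - 6078*(-93) - 315*(-93)**2 + 2*(-93)**4 + 80*(-93)**3)/(-14248) + 8510/(-43645) = (4032 + 565254 - 315*8649 + 2*74805201 + 80*(-804357))*(-1/14248) + 8510*(-1/43645) = (4032 + 565254 - 2724435 + 149610402 - 64348560)*(-1/14248) - 1702/8729 = 83106693*(-1/14248) - 1702/8729 = -83106693/14248 - 1702/8729 = -725462573293/124370792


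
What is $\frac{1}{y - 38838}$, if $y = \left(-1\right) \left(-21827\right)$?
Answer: $- \frac{1}{17011} \approx -5.8785 \cdot 10^{-5}$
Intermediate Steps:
$y = 21827$
$\frac{1}{y - 38838} = \frac{1}{21827 - 38838} = \frac{1}{-17011} = - \frac{1}{17011}$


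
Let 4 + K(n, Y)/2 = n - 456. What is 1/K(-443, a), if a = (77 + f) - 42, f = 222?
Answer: -1/1806 ≈ -0.00055371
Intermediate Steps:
a = 257 (a = (77 + 222) - 42 = 299 - 42 = 257)
K(n, Y) = -920 + 2*n (K(n, Y) = -8 + 2*(n - 456) = -8 + 2*(-456 + n) = -8 + (-912 + 2*n) = -920 + 2*n)
1/K(-443, a) = 1/(-920 + 2*(-443)) = 1/(-920 - 886) = 1/(-1806) = -1/1806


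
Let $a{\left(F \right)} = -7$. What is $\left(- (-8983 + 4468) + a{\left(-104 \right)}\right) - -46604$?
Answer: $51112$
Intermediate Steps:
$\left(- (-8983 + 4468) + a{\left(-104 \right)}\right) - -46604 = \left(- (-8983 + 4468) - 7\right) - -46604 = \left(\left(-1\right) \left(-4515\right) - 7\right) + 46604 = \left(4515 - 7\right) + 46604 = 4508 + 46604 = 51112$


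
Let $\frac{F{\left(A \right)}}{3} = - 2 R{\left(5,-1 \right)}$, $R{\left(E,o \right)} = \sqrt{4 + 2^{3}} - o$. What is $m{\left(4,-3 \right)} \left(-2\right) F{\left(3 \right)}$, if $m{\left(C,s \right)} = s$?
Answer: $-36 - 72 \sqrt{3} \approx -160.71$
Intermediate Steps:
$R{\left(E,o \right)} = - o + 2 \sqrt{3}$ ($R{\left(E,o \right)} = \sqrt{4 + 8} - o = \sqrt{12} - o = 2 \sqrt{3} - o = - o + 2 \sqrt{3}$)
$F{\left(A \right)} = -6 - 12 \sqrt{3}$ ($F{\left(A \right)} = 3 \left(- 2 \left(\left(-1\right) \left(-1\right) + 2 \sqrt{3}\right)\right) = 3 \left(- 2 \left(1 + 2 \sqrt{3}\right)\right) = 3 \left(-2 - 4 \sqrt{3}\right) = -6 - 12 \sqrt{3}$)
$m{\left(4,-3 \right)} \left(-2\right) F{\left(3 \right)} = \left(-3\right) \left(-2\right) \left(-6 - 12 \sqrt{3}\right) = 6 \left(-6 - 12 \sqrt{3}\right) = -36 - 72 \sqrt{3}$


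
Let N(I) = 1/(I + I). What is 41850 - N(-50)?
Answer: 4185001/100 ≈ 41850.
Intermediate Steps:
N(I) = 1/(2*I)
41850 - N(-50) = 41850 - 1/(2*(-50)) = 41850 - (-1)/(2*50) = 41850 - 1*(-1/100) = 41850 + 1/100 = 4185001/100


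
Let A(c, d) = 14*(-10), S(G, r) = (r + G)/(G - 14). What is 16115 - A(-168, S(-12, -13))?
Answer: 16255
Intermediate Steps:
S(G, r) = (G + r)/(-14 + G)
A(c, d) = -140
16115 - A(-168, S(-12, -13)) = 16115 - 1*(-140) = 16115 + 140 = 16255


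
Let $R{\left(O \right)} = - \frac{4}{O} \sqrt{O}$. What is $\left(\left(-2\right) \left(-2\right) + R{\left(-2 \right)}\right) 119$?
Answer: $476 + 238 i \sqrt{2} \approx 476.0 + 336.58 i$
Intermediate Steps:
$R{\left(O \right)} = - \frac{4}{\sqrt{O}}$
$\left(\left(-2\right) \left(-2\right) + R{\left(-2 \right)}\right) 119 = \left(\left(-2\right) \left(-2\right) - \frac{4}{i \sqrt{2}}\right) 119 = \left(4 - 4 \left(- \frac{i \sqrt{2}}{2}\right)\right) 119 = \left(4 + 2 i \sqrt{2}\right) 119 = 476 + 238 i \sqrt{2}$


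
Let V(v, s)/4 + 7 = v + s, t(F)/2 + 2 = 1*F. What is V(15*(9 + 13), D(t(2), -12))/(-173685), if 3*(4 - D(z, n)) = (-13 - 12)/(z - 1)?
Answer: -3824/521055 ≈ -0.0073390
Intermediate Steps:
t(F) = -4 + 2*F (t(F) = -4 + 2*(1*F) = -4 + 2*F)
D(z, n) = 4 + 25/(3*(-1 + z)) (D(z, n) = 4 - (-13 - 12)/(3*(z - 1)) = 4 - (-25)/(3*(-1 + z)) = 4 + 25/(3*(-1 + z)))
V(v, s) = -28 + 4*s + 4*v (V(v, s) = -28 + 4*(v + s) = -28 + 4*(s + v) = -28 + (4*s + 4*v) = -28 + 4*s + 4*v)
V(15*(9 + 13), D(t(2), -12))/(-173685) = (-28 + 4*((13 + 12*(-4 + 2*2))/(3*(-1 + (-4 + 2*2)))) + 4*(15*(9 + 13)))/(-173685) = (-28 + 4*((13 + 12*(-4 + 4))/(3*(-1 + (-4 + 4)))) + 4*(15*22))*(-1/173685) = (-28 + 4*((13 + 12*0)/(3*(-1 + 0))) + 4*330)*(-1/173685) = (-28 + 4*((⅓)*(13 + 0)/(-1)) + 1320)*(-1/173685) = (-28 + 4*((⅓)*(-1)*13) + 1320)*(-1/173685) = (-28 + 4*(-13/3) + 1320)*(-1/173685) = (-28 - 52/3 + 1320)*(-1/173685) = (3824/3)*(-1/173685) = -3824/521055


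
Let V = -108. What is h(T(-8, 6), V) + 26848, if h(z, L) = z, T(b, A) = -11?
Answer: 26837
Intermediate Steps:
h(T(-8, 6), V) + 26848 = -11 + 26848 = 26837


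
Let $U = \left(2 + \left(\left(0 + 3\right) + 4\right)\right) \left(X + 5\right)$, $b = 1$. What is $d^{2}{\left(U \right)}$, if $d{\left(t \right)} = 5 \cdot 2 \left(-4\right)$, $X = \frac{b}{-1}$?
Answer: $1600$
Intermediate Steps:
$X = -1$ ($X = 1 \frac{1}{-1} = 1 \left(-1\right) = -1$)
$U = 36$ ($U = \left(2 + \left(\left(0 + 3\right) + 4\right)\right) \left(-1 + 5\right) = \left(2 + \left(3 + 4\right)\right) 4 = \left(2 + 7\right) 4 = 9 \cdot 4 = 36$)
$d{\left(t \right)} = -40$ ($d{\left(t \right)} = 5 \left(-8\right) = -40$)
$d^{2}{\left(U \right)} = \left(-40\right)^{2} = 1600$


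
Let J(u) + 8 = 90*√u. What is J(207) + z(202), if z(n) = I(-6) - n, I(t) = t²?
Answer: -174 + 270*√23 ≈ 1120.9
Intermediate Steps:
z(n) = 36 - n (z(n) = (-6)² - n = 36 - n)
J(u) = -8 + 90*√u
J(207) + z(202) = (-8 + 90*√207) + (36 - 1*202) = (-8 + 90*(3*√23)) + (36 - 202) = (-8 + 270*√23) - 166 = -174 + 270*√23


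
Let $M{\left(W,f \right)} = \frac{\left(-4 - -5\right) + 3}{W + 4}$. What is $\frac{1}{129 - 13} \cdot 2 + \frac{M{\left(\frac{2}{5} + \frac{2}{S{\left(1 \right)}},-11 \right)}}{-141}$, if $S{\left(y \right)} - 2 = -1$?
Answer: $\frac{419}{32712} \approx 0.012809$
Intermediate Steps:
$S{\left(y \right)} = 1$ ($S{\left(y \right)} = 2 - 1 = 1$)
$M{\left(W,f \right)} = \frac{4}{4 + W}$ ($M{\left(W,f \right)} = \frac{\left(-4 + 5\right) + 3}{4 + W} = \frac{1 + 3}{4 + W} = \frac{4}{4 + W}$)
$\frac{1}{129 - 13} \cdot 2 + \frac{M{\left(\frac{2}{5} + \frac{2}{S{\left(1 \right)}},-11 \right)}}{-141} = \frac{1}{129 - 13} \cdot 2 + \frac{4 \frac{1}{4 + \left(\frac{2}{5} + \frac{2}{1}\right)}}{-141} = \frac{1}{116} \cdot 2 + \frac{4}{4 + \left(2 \cdot \frac{1}{5} + 2 \cdot 1\right)} \left(- \frac{1}{141}\right) = \frac{1}{116} \cdot 2 + \frac{4}{4 + \left(\frac{2}{5} + 2\right)} \left(- \frac{1}{141}\right) = \frac{1}{58} + \frac{4}{4 + \frac{12}{5}} \left(- \frac{1}{141}\right) = \frac{1}{58} + \frac{4}{\frac{32}{5}} \left(- \frac{1}{141}\right) = \frac{1}{58} + 4 \cdot \frac{5}{32} \left(- \frac{1}{141}\right) = \frac{1}{58} + \frac{5}{8} \left(- \frac{1}{141}\right) = \frac{1}{58} - \frac{5}{1128} = \frac{419}{32712}$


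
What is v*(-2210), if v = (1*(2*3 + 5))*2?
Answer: -48620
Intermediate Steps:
v = 22 (v = (1*(6 + 5))*2 = (1*11)*2 = 11*2 = 22)
v*(-2210) = 22*(-2210) = -48620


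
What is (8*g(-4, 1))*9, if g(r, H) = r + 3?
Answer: -72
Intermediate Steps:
g(r, H) = 3 + r
(8*g(-4, 1))*9 = (8*(3 - 4))*9 = (8*(-1))*9 = -8*9 = -72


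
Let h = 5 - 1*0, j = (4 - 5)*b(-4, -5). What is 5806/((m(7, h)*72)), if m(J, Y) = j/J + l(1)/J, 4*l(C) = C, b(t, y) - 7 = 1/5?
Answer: -101605/1251 ≈ -81.219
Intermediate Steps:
b(t, y) = 36/5 (b(t, y) = 7 + 1/5 = 7 + ⅕ = 36/5)
j = -36/5 (j = (4 - 5)*(36/5) = -1*36/5 = -36/5 ≈ -7.2000)
h = 5 (h = 5 + 0 = 5)
l(C) = C/4
m(J, Y) = -139/(20*J) (m(J, Y) = -36/(5*J) + ((¼)*1)/J = -36/(5*J) + 1/(4*J) = -139/(20*J))
5806/((m(7, h)*72)) = 5806/((-139/20/7*72)) = 5806/((-139/20*⅐*72)) = 5806/((-139/140*72)) = 5806/(-2502/35) = 5806*(-35/2502) = -101605/1251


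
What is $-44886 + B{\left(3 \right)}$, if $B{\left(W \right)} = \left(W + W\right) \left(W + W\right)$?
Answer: $-44850$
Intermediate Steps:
$B{\left(W \right)} = 4 W^{2}$ ($B{\left(W \right)} = 2 W 2 W = 4 W^{2}$)
$-44886 + B{\left(3 \right)} = -44886 + 4 \cdot 3^{2} = -44886 + 4 \cdot 9 = -44886 + 36 = -44850$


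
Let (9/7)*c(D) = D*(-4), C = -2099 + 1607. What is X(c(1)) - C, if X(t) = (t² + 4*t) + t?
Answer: 39376/81 ≈ 486.12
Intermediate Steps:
C = -492
c(D) = -28*D/9 (c(D) = 7*(D*(-4))/9 = 7*(-4*D)/9 = -28*D/9)
X(t) = t² + 5*t
X(c(1)) - C = (-28/9*1)*(5 - 28/9*1) - 1*(-492) = -28*(5 - 28/9)/9 + 492 = -28/9*17/9 + 492 = -476/81 + 492 = 39376/81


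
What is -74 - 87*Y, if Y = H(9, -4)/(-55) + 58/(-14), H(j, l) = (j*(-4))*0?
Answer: 2005/7 ≈ 286.43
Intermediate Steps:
H(j, l) = 0 (H(j, l) = -4*j*0 = 0)
Y = -29/7 (Y = 0/(-55) + 58/(-14) = 0*(-1/55) + 58*(-1/14) = 0 - 29/7 = -29/7 ≈ -4.1429)
-74 - 87*Y = -74 - 87*(-29/7) = -74 + 2523/7 = 2005/7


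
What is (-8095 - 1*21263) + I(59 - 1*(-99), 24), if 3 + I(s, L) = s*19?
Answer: -26359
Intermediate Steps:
I(s, L) = -3 + 19*s (I(s, L) = -3 + s*19 = -3 + 19*s)
(-8095 - 1*21263) + I(59 - 1*(-99), 24) = (-8095 - 1*21263) + (-3 + 19*(59 - 1*(-99))) = (-8095 - 21263) + (-3 + 19*(59 + 99)) = -29358 + (-3 + 19*158) = -29358 + (-3 + 3002) = -29358 + 2999 = -26359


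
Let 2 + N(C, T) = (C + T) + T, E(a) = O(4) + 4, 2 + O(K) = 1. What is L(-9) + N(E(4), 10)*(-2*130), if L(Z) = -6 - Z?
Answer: -5457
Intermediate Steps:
O(K) = -1 (O(K) = -2 + 1 = -1)
E(a) = 3 (E(a) = -1 + 4 = 3)
N(C, T) = -2 + C + 2*T (N(C, T) = -2 + ((C + T) + T) = -2 + (C + 2*T) = -2 + C + 2*T)
L(-9) + N(E(4), 10)*(-2*130) = (-6 - 1*(-9)) + (-2 + 3 + 2*10)*(-2*130) = (-6 + 9) + (-2 + 3 + 20)*(-260) = 3 + 21*(-260) = 3 - 5460 = -5457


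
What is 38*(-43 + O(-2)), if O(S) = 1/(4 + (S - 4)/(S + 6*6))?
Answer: -105564/65 ≈ -1624.1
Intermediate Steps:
O(S) = 1/(4 + (-4 + S)/(36 + S)) (O(S) = 1/(4 + (-4 + S)/(S + 36)) = 1/(4 + (-4 + S)/(36 + S)))
38*(-43 + O(-2)) = 38*(-43 + (36 - 2)/(5*(28 - 2))) = 38*(-43 + (⅕)*34/26) = 38*(-43 + (⅕)*(1/26)*34) = 38*(-43 + 17/65) = 38*(-2778/65) = -105564/65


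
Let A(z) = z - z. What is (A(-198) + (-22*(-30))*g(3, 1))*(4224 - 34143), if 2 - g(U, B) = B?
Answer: -19746540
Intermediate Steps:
g(U, B) = 2 - B
A(z) = 0
(A(-198) + (-22*(-30))*g(3, 1))*(4224 - 34143) = (0 + (-22*(-30))*(2 - 1*1))*(4224 - 34143) = (0 + 660*(2 - 1))*(-29919) = (0 + 660*1)*(-29919) = (0 + 660)*(-29919) = 660*(-29919) = -19746540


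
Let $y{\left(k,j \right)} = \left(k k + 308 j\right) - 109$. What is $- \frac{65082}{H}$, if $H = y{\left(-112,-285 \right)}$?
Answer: $\frac{21694}{25115} \approx 0.86379$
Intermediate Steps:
$y{\left(k,j \right)} = -109 + k^{2} + 308 j$ ($y{\left(k,j \right)} = \left(k^{2} + 308 j\right) - 109 = -109 + k^{2} + 308 j$)
$H = -75345$ ($H = -109 + \left(-112\right)^{2} + 308 \left(-285\right) = -109 + 12544 - 87780 = -75345$)
$- \frac{65082}{H} = - \frac{65082}{-75345} = \left(-65082\right) \left(- \frac{1}{75345}\right) = \frac{21694}{25115}$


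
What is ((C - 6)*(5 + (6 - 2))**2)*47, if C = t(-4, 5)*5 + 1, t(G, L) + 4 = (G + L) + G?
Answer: -152280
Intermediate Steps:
t(G, L) = -4 + L + 2*G (t(G, L) = -4 + ((G + L) + G) = -4 + (L + 2*G) = -4 + L + 2*G)
C = -34 (C = (-4 + 5 + 2*(-4))*5 + 1 = (-4 + 5 - 8)*5 + 1 = -7*5 + 1 = -35 + 1 = -34)
((C - 6)*(5 + (6 - 2))**2)*47 = ((-34 - 6)*(5 + (6 - 2))**2)*47 = -40*(5 + 4)**2*47 = -40*9**2*47 = -40*81*47 = -3240*47 = -152280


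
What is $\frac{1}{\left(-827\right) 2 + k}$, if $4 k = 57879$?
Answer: $\frac{4}{51263} \approx 7.8029 \cdot 10^{-5}$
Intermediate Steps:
$k = \frac{57879}{4}$ ($k = \frac{1}{4} \cdot 57879 = \frac{57879}{4} \approx 14470.0$)
$\frac{1}{\left(-827\right) 2 + k} = \frac{1}{\left(-827\right) 2 + \frac{57879}{4}} = \frac{1}{-1654 + \frac{57879}{4}} = \frac{1}{\frac{51263}{4}} = \frac{4}{51263}$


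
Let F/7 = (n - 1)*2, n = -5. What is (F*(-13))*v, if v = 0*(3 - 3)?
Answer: 0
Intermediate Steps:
F = -84 (F = 7*((-5 - 1)*2) = 7*(-6*2) = 7*(-12) = -84)
v = 0 (v = 0*0 = 0)
(F*(-13))*v = -84*(-13)*0 = 1092*0 = 0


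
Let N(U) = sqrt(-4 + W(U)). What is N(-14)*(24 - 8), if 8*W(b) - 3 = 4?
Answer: 20*I*sqrt(2) ≈ 28.284*I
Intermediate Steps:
W(b) = 7/8 (W(b) = 3/8 + (1/8)*4 = 3/8 + 1/2 = 7/8)
N(U) = 5*I*sqrt(2)/4 (N(U) = sqrt(-4 + 7/8) = sqrt(-25/8) = 5*I*sqrt(2)/4)
N(-14)*(24 - 8) = (5*I*sqrt(2)/4)*(24 - 8) = (5*I*sqrt(2)/4)*16 = 20*I*sqrt(2)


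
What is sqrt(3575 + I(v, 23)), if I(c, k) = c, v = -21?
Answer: sqrt(3554) ≈ 59.615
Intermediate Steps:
sqrt(3575 + I(v, 23)) = sqrt(3575 - 21) = sqrt(3554)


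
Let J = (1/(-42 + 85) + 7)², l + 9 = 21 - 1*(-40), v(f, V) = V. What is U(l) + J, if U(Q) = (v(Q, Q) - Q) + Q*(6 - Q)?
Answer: -4331604/1849 ≈ -2342.7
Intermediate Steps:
l = 52 (l = -9 + (21 - 1*(-40)) = -9 + (21 + 40) = -9 + 61 = 52)
U(Q) = Q*(6 - Q) (U(Q) = (Q - Q) + Q*(6 - Q) = 0 + Q*(6 - Q) = Q*(6 - Q))
J = 91204/1849 (J = (1/43 + 7)² = (302/43)² = 91204/1849 ≈ 49.326)
U(l) + J = 52*(6 - 1*52) + 91204/1849 = 52*(6 - 52) + 91204/1849 = 52*(-46) + 91204/1849 = -2392 + 91204/1849 = -4331604/1849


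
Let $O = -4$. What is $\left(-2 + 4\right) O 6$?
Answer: $-48$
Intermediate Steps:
$\left(-2 + 4\right) O 6 = \left(-2 + 4\right) \left(-4\right) 6 = 2 \left(-4\right) 6 = \left(-8\right) 6 = -48$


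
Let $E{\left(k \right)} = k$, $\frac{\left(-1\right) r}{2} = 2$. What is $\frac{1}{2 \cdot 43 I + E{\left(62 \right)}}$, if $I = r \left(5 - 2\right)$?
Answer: $- \frac{1}{970} \approx -0.0010309$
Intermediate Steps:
$r = -4$ ($r = \left(-2\right) 2 = -4$)
$I = -12$ ($I = - 4 \left(5 - 2\right) = \left(-4\right) 3 = -12$)
$\frac{1}{2 \cdot 43 I + E{\left(62 \right)}} = \frac{1}{2 \cdot 43 \left(-12\right) + 62} = \frac{1}{86 \left(-12\right) + 62} = \frac{1}{-1032 + 62} = \frac{1}{-970} = - \frac{1}{970}$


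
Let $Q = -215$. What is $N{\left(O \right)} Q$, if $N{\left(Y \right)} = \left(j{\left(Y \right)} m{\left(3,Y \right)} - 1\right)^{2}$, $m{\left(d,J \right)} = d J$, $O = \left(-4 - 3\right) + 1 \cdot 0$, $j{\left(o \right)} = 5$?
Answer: $-2415740$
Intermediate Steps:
$O = -7$ ($O = -7 + 0 = -7$)
$m{\left(d,J \right)} = J d$
$N{\left(Y \right)} = \left(-1 + 15 Y\right)^{2}$ ($N{\left(Y \right)} = \left(5 Y 3 - 1\right)^{2} = \left(5 \cdot 3 Y - 1\right)^{2} = \left(15 Y - 1\right)^{2} = \left(-1 + 15 Y\right)^{2}$)
$N{\left(O \right)} Q = \left(-1 + 15 \left(-7\right)\right)^{2} \left(-215\right) = \left(-1 - 105\right)^{2} \left(-215\right) = \left(-106\right)^{2} \left(-215\right) = 11236 \left(-215\right) = -2415740$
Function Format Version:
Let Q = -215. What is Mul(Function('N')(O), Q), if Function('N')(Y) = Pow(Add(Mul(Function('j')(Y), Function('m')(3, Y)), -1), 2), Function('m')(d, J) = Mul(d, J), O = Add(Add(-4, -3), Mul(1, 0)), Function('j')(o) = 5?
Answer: -2415740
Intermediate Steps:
O = -7 (O = Add(-7, 0) = -7)
Function('m')(d, J) = Mul(J, d)
Function('N')(Y) = Pow(Add(-1, Mul(15, Y)), 2) (Function('N')(Y) = Pow(Add(Mul(5, Mul(Y, 3)), -1), 2) = Pow(Add(Mul(5, Mul(3, Y)), -1), 2) = Pow(Add(Mul(15, Y), -1), 2) = Pow(Add(-1, Mul(15, Y)), 2))
Mul(Function('N')(O), Q) = Mul(Pow(Add(-1, Mul(15, -7)), 2), -215) = Mul(Pow(Add(-1, -105), 2), -215) = Mul(Pow(-106, 2), -215) = Mul(11236, -215) = -2415740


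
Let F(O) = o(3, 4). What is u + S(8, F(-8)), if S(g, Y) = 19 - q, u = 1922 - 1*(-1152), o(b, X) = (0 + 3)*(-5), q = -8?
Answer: 3101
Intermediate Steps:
o(b, X) = -15 (o(b, X) = 3*(-5) = -15)
F(O) = -15
u = 3074 (u = 1922 + 1152 = 3074)
S(g, Y) = 27 (S(g, Y) = 19 - 1*(-8) = 19 + 8 = 27)
u + S(8, F(-8)) = 3074 + 27 = 3101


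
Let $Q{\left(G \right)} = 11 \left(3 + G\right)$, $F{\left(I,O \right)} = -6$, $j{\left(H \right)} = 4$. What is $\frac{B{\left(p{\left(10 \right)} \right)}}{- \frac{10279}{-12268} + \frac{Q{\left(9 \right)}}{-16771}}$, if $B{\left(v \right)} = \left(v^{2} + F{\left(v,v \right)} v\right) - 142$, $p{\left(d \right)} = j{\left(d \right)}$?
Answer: $- \frac{30861994200}{170769733} \approx -180.72$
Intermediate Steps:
$p{\left(d \right)} = 4$
$Q{\left(G \right)} = 33 + 11 G$
$B{\left(v \right)} = -142 + v^{2} - 6 v$ ($B{\left(v \right)} = \left(v^{2} - 6 v\right) - 142 = -142 + v^{2} - 6 v$)
$\frac{B{\left(p{\left(10 \right)} \right)}}{- \frac{10279}{-12268} + \frac{Q{\left(9 \right)}}{-16771}} = \frac{-142 + 4^{2} - 24}{- \frac{10279}{-12268} + \frac{33 + 11 \cdot 9}{-16771}} = \frac{-142 + 16 - 24}{\left(-10279\right) \left(- \frac{1}{12268}\right) + \left(33 + 99\right) \left(- \frac{1}{16771}\right)} = - \frac{150}{\frac{10279}{12268} + 132 \left(- \frac{1}{16771}\right)} = - \frac{150}{\frac{10279}{12268} - \frac{132}{16771}} = - \frac{150}{\frac{170769733}{205746628}} = \left(-150\right) \frac{205746628}{170769733} = - \frac{30861994200}{170769733}$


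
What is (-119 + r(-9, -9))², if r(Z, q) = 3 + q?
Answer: 15625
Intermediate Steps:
(-119 + r(-9, -9))² = (-119 + (3 - 9))² = (-119 - 6)² = (-125)² = 15625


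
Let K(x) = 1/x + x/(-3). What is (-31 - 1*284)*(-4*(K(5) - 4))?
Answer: -6888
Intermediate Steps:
K(x) = 1/x - x/3 (K(x) = 1/x + x*(-⅓) = 1/x - x/3)
(-31 - 1*284)*(-4*(K(5) - 4)) = (-31 - 1*284)*(-4*((1/5 - ⅓*5) - 4)) = (-31 - 284)*(-4*((⅕ - 5/3) - 4)) = -(-1260)*(-22/15 - 4) = -(-1260)*(-82)/15 = -315*328/15 = -6888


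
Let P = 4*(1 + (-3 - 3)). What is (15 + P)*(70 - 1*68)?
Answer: -10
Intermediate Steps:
P = -20 (P = 4*(1 - 6) = 4*(-5) = -20)
(15 + P)*(70 - 1*68) = (15 - 20)*(70 - 1*68) = -5*(70 - 68) = -5*2 = -10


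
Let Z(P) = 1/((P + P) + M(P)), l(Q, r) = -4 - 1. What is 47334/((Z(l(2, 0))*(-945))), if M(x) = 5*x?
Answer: 15778/9 ≈ 1753.1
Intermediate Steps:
l(Q, r) = -5
Z(P) = 1/(7*P) (Z(P) = 1/((P + P) + 5*P) = 1/(2*P + 5*P) = 1/(7*P))
47334/((Z(l(2, 0))*(-945))) = 47334/((((1/7)/(-5))*(-945))) = 47334/((((1/7)*(-1/5))*(-945))) = 47334/((-1/35*(-945))) = 47334/27 = 47334*(1/27) = 15778/9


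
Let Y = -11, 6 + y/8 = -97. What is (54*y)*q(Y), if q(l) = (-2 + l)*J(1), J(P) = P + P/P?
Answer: 1156896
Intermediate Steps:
J(P) = 1 + P (J(P) = P + 1 = 1 + P)
y = -824 (y = -48 + 8*(-97) = -48 - 776 = -824)
q(l) = -4 + 2*l (q(l) = (-2 + l)*(1 + 1) = (-2 + l)*2 = -4 + 2*l)
(54*y)*q(Y) = (54*(-824))*(-4 + 2*(-11)) = -44496*(-4 - 22) = -44496*(-26) = 1156896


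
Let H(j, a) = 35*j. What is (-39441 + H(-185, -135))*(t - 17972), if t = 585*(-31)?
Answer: 1657889012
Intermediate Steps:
t = -18135
(-39441 + H(-185, -135))*(t - 17972) = (-39441 + 35*(-185))*(-18135 - 17972) = (-39441 - 6475)*(-36107) = -45916*(-36107) = 1657889012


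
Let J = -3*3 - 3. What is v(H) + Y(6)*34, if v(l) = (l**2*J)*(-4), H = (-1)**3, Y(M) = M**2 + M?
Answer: 1476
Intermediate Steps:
J = -12 (J = -9 - 3 = -12)
Y(M) = M + M**2
H = -1
v(l) = 48*l**2 (v(l) = (l**2*(-12))*(-4) = -12*l**2*(-4) = 48*l**2)
v(H) + Y(6)*34 = 48*(-1)**2 + (6*(1 + 6))*34 = 48*1 + (6*7)*34 = 48 + 42*34 = 48 + 1428 = 1476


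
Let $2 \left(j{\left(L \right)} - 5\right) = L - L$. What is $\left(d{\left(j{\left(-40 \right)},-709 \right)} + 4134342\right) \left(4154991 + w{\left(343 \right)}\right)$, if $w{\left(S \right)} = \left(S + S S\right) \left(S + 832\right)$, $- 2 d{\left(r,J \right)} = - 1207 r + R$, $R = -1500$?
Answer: $\frac{1181807583350429}{2} \approx 5.909 \cdot 10^{14}$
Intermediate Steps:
$j{\left(L \right)} = 5$ ($j{\left(L \right)} = 5 + \frac{L - L}{2} = 5 + \frac{1}{2} \cdot 0 = 5 + 0 = 5$)
$d{\left(r,J \right)} = 750 + \frac{1207 r}{2}$ ($d{\left(r,J \right)} = - \frac{- 1207 r - 1500}{2} = - \frac{-1500 - 1207 r}{2} = 750 + \frac{1207 r}{2}$)
$w{\left(S \right)} = \left(832 + S\right) \left(S + S^{2}\right)$ ($w{\left(S \right)} = \left(S + S^{2}\right) \left(832 + S\right) = \left(832 + S\right) \left(S + S^{2}\right)$)
$\left(d{\left(j{\left(-40 \right)},-709 \right)} + 4134342\right) \left(4154991 + w{\left(343 \right)}\right) = \left(\left(750 + \frac{1207}{2} \cdot 5\right) + 4134342\right) \left(4154991 + 343 \left(832 + 343^{2} + 833 \cdot 343\right)\right) = \left(\left(750 + \frac{6035}{2}\right) + 4134342\right) \left(4154991 + 343 \left(832 + 117649 + 285719\right)\right) = \left(\frac{7535}{2} + 4134342\right) \left(4154991 + 343 \cdot 404200\right) = \frac{8276219 \left(4154991 + 138640600\right)}{2} = \frac{8276219}{2} \cdot 142795591 = \frac{1181807583350429}{2}$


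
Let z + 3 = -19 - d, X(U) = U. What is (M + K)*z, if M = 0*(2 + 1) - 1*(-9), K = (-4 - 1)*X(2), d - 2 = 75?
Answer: 99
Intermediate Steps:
d = 77 (d = 2 + 75 = 77)
K = -10 (K = (-4 - 1)*2 = -5*2 = -10)
z = -99 (z = -3 + (-19 - 1*77) = -3 + (-19 - 77) = -3 - 96 = -99)
M = 9 (M = 0*3 + 9 = 0 + 9 = 9)
(M + K)*z = (9 - 10)*(-99) = -1*(-99) = 99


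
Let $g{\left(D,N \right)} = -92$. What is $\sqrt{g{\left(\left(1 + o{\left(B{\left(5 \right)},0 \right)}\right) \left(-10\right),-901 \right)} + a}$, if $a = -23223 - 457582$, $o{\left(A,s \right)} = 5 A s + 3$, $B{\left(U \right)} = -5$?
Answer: $9 i \sqrt{5937} \approx 693.47 i$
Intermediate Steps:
$o{\left(A,s \right)} = 3 + 5 A s$ ($o{\left(A,s \right)} = 5 A s + 3 = 3 + 5 A s$)
$a = -480805$
$\sqrt{g{\left(\left(1 + o{\left(B{\left(5 \right)},0 \right)}\right) \left(-10\right),-901 \right)} + a} = \sqrt{-92 - 480805} = \sqrt{-480897} = 9 i \sqrt{5937}$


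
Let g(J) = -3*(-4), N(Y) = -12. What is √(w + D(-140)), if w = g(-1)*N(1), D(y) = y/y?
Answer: I*√143 ≈ 11.958*I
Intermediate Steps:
D(y) = 1
g(J) = 12
w = -144 (w = 12*(-12) = -144)
√(w + D(-140)) = √(-144 + 1) = √(-143) = I*√143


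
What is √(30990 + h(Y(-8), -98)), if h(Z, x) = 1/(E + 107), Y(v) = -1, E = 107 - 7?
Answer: √147543413/69 ≈ 176.04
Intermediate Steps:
E = 100
h(Z, x) = 1/207 (h(Z, x) = 1/(100 + 107) = 1/207)
√(30990 + h(Y(-8), -98)) = √(30990 + 1/207) = √(6414931/207) = √147543413/69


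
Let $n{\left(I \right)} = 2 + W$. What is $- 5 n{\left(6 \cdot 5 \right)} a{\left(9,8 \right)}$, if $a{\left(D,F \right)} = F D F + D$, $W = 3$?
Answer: $-14625$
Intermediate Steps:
$a{\left(D,F \right)} = D + D F^{2}$ ($a{\left(D,F \right)} = D F F + D = D F^{2} + D = D + D F^{2}$)
$n{\left(I \right)} = 5$ ($n{\left(I \right)} = 2 + 3 = 5$)
$- 5 n{\left(6 \cdot 5 \right)} a{\left(9,8 \right)} = \left(-5\right) 5 \cdot 9 \left(1 + 8^{2}\right) = - 25 \cdot 9 \left(1 + 64\right) = - 25 \cdot 9 \cdot 65 = \left(-25\right) 585 = -14625$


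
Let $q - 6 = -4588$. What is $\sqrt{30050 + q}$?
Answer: $2 \sqrt{6367} \approx 159.59$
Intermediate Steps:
$q = -4582$ ($q = 6 - 4588 = -4582$)
$\sqrt{30050 + q} = \sqrt{30050 - 4582} = \sqrt{25468} = 2 \sqrt{6367}$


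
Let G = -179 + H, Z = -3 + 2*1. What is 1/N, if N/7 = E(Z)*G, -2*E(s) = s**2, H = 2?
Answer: 2/1239 ≈ 0.0016142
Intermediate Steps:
Z = -1 (Z = -3 + 2 = -1)
G = -177 (G = -179 + 2 = -177)
E(s) = -s**2/2
N = 1239/2 (N = 7*(-1/2*(-1)**2*(-177)) = 7*(-1/2*1*(-177)) = 7*(-1/2*(-177)) = 7*(177/2) = 1239/2 ≈ 619.50)
1/N = 1/(1239/2) = 2/1239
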